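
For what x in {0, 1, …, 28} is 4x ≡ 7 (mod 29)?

9

4⁻¹ ≡ 22 (mod 29) because 4·22 = 88 = 3·29 + 1.
Multiplying both sides by 22: x ≡ 22·7 = 154 ≡ 9 (mod 29).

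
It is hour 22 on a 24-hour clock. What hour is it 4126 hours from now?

4126 − 171·24 = 22, so 4126 ≡ 22 (mod 24).
(22 + 22) mod 24 = 20.

20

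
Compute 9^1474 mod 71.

By repeated squaring mod 71: 9^1≡9, 9^2≡10, 9^4≡29, 9^8≡60, 9^16≡50, 9^32≡15, 9^64≡12, 9^128≡2, 9^256≡4, 9^512≡16, 9^1024≡43.
Since 1474 = 2 + 64 + 128 + 256 + 1024 in binary, 9^1474 ≡ 10·12·2·4·43 ≡ 29 (mod 71).

29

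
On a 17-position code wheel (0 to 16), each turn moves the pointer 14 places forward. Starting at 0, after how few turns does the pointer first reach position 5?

14⁻¹ ≡ 11 (mod 17) because 14·11 = 154 = 9·17 + 1.
So x ≡ 11·5 = 55 ≡ 4 (mod 17).

4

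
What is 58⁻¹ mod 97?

58·92 = 5336 = 55·97 + 1, so 58⁻¹ ≡ 92 (mod 97).

92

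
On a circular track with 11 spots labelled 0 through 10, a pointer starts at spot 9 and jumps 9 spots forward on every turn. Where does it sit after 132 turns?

9

132·9 = 1188.
1188 − 108·11 = 0, so 1188 ≡ 0 (mod 11).
(9 + 0) mod 11 = 9.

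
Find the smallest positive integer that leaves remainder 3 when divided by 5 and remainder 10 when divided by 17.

x ≡ 3 (mod 5) gives x ∈ {3, 8, 13, 18, 23, 28, 33, 38, …}.
The first of these with x mod 17 = 10 is 78.

78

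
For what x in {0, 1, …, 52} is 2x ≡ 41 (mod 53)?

The inverse of 2 mod 53 is 27 (since 2·27 = 54 ≡ 1).
So x ≡ 27·41 = 1107 ≡ 47 (mod 53).

47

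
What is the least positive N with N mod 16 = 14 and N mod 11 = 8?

30

Since 11·3 ≡ 1 (mod 16), take x = 8 + 11·((14−8)·3 mod 16) = 8 + 11·2 = 30.
Check: 30 mod 16 = 14, 30 mod 11 = 8.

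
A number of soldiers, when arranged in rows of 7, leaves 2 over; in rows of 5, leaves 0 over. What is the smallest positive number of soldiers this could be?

x ≡ 0 (mod 5) gives x ∈ {0, 5, 10, 15, 20, 25, 30}.
The first of these with x mod 7 = 2 is 30.

30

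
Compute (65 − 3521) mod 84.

72

Dividing 3521 by 84 gives quotient 41 and remainder 77.
(65 − 77) mod 84 = 72.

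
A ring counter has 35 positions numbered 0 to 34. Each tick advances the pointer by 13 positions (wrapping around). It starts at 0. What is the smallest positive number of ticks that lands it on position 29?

13

The inverse of 13 mod 35 is 27 (since 13·27 = 351 ≡ 1).
Multiplying both sides by 27: x ≡ 27·29 = 783 ≡ 13 (mod 35).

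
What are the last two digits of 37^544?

61

Square-and-reduce mod 100: 37^1≡37, 37^2≡69, 37^4≡61, 37^8≡21, 37^16≡41, 37^32≡81, 37^64≡61, 37^128≡21, 37^256≡41, 37^512≡81.
544 = 32 + 512, so 37^544 ≡ 81·81 ≡ 61 (mod 100).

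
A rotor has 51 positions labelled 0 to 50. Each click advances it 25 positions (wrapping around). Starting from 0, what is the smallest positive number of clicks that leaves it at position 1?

25·49 = 1225 = 24·51 + 1, so 25⁻¹ ≡ 49 (mod 51).

49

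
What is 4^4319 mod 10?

4

The units digit of 4^n cycles with period 2: 4, 6, …
4319 mod 2 = 1, so the last digit matches 4^1 = 4.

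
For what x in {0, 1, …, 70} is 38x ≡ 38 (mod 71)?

1

The inverse of 38 mod 71 is 43 (since 38·43 = 1634 ≡ 1).
Multiplying both sides by 43: x ≡ 43·38 = 1634 ≡ 1 (mod 71).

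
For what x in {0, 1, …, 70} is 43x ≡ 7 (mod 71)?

The inverse of 43 mod 71 is 38 (since 43·38 = 1634 ≡ 1).
Multiplying both sides by 38: x ≡ 38·7 = 266 ≡ 53 (mod 71).
Check: 43·53 = 2279 = 32·71 + 7.

53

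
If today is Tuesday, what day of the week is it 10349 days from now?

Friday

10349 − 1478·7 = 3, so 10349 ≡ 3 (mod 7).
Tuesday + 3 days → Friday.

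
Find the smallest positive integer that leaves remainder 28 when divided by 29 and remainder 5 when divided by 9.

x ≡ 5 (mod 9) gives x ∈ {5, 14, 23, 32, 41, 50, 59, 68, …}.
The first of these with x mod 29 = 28 is 86.

86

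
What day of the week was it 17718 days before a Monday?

Sunday

Dividing 17718 by 7 gives quotient 2531 and remainder 1.
Monday − 1 day → Sunday.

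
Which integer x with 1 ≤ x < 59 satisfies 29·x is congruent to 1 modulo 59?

57

29·57 = 1653 = 28·59 + 1, so 29⁻¹ ≡ 57 (mod 59).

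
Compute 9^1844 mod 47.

28

Successive squares of 9 mod 47: 9^1≡9, 9^2≡34, 9^4≡28, 9^8≡32, 9^16≡37, 9^32≡6, 9^64≡36, 9^128≡27, 9^256≡24, 9^512≡12, 9^1024≡3.
1844 = 4 + 16 + 32 + 256 + 512 + 1024, so 9^1844 ≡ 28·37·6·24·12·3 ≡ 28 (mod 47).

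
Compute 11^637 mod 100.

By repeated squaring mod 100: 11^1≡11, 11^2≡21, 11^4≡41, 11^8≡81, 11^16≡61, 11^32≡21, 11^64≡41, 11^128≡81, 11^256≡61, 11^512≡21.
Since 637 = 1 + 4 + 8 + 16 + 32 + 64 + 512 in binary, 11^637 ≡ 11·41·81·61·21·41·21 ≡ 71 (mod 100).

71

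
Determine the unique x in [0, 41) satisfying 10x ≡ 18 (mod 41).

10⁻¹ ≡ 37 (mod 41) because 10·37 = 370 = 9·41 + 1.
Multiplying both sides by 37: x ≡ 37·18 = 666 ≡ 10 (mod 41).
Check: 10·10 = 100 = 2·41 + 18.

10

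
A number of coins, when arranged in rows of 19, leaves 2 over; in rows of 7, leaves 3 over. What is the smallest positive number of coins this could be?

59

x ≡ 3 (mod 7) gives x ∈ {3, 10, 17, 24, 31, 38, 45, 52, …}.
The first of these with x mod 19 = 2 is 59.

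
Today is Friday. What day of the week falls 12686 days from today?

Sunday

12686 − 1812·7 = 2, so 12686 ≡ 2 (mod 7).
Friday + 2 days → Sunday.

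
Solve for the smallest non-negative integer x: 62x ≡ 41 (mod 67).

62⁻¹ ≡ 40 (mod 67) because 62·40 = 2480 = 37·67 + 1.
Multiplying both sides by 40: x ≡ 40·41 = 1640 ≡ 32 (mod 67).

32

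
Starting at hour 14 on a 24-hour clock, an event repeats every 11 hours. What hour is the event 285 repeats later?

285·11 = 3135.
3135 − 130·24 = 15, so 3135 ≡ 15 (mod 24).
(14 + 15) mod 24 = 5.

5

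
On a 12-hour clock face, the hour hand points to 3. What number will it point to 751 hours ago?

8

Dividing 751 by 12 gives quotient 62 and remainder 7.
3 − 7 → 8 on a 12-hour dial.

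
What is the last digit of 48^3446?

4

Last digits of 8^n: 8, 4, 2, 6 (period 4).
3446 mod 4 = 2, so the last digit matches 8^2 = 4.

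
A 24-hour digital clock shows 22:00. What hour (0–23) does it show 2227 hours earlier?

2227 = 92·24 + 19, so 2227 mod 24 = 19.
(22 − 19) mod 24 = 3.

3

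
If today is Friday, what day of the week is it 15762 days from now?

15762 = 2251·7 + 5, so 15762 mod 7 = 5.
Friday + 5 days → Wednesday.

Wednesday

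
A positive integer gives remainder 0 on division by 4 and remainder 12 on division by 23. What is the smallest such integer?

12

Since 23·3 ≡ 1 (mod 4), take x = 12 + 23·((0−12)·3 mod 4) = 12 + 23·0 = 12.
Check: 12 mod 4 = 0, 12 mod 23 = 12.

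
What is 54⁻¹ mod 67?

54·36 = 1944 = 29·67 + 1, so 54⁻¹ ≡ 36 (mod 67).

36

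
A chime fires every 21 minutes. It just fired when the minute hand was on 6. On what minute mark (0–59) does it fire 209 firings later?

209·21 = 4389.
4389 = 73·60 + 9, so 4389 mod 60 = 9.
(6 + 9) mod 60 = 15.

15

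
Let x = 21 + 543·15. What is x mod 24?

6

543·15 = 8145.
8145 − 339·24 = 9, so 8145 ≡ 9 (mod 24).
(21 + 9) mod 24 = 6.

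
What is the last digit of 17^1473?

Powers of 7 mod 10 repeat with period 4: 7, 9, 3, 1.
1473 mod 4 = 1, so the last digit matches 7^1 = 7.

7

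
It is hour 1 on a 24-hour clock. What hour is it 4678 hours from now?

23

4678 − 194·24 = 22, so 4678 ≡ 22 (mod 24).
(1 + 22) mod 24 = 23.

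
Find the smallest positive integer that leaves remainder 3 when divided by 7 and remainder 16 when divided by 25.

x ≡ 3 (mod 7) gives x ∈ {3, 10, 17, 24, 31, 38, 45, 52, …}.
The first of these with x mod 25 = 16 is 66.

66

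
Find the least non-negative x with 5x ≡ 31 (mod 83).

56

5⁻¹ ≡ 50 (mod 83) because 5·50 = 250 = 3·83 + 1.
Multiplying both sides by 50: x ≡ 50·31 = 1550 ≡ 56 (mod 83).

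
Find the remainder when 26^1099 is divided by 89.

65

Successive squares of 26 mod 89: 26^1≡26, 26^2≡53, 26^4≡50, 26^8≡8, 26^16≡64, 26^32≡2, 26^64≡4, 26^128≡16, 26^256≡78, 26^512≡32, 26^1024≡45.
1099 = 1 + 2 + 8 + 64 + 1024, so 26^1099 ≡ 26·53·8·4·45 ≡ 65 (mod 89).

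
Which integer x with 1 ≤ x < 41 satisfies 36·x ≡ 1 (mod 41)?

8

41 = 1·36 + 5
36 = 7·5 + 1
5 = 5·1 + 0
Back-substituting gives 36·8 ≡ 1 (mod 41).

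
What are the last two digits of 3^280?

Square-and-reduce mod 100: 3^1≡3, 3^2≡9, 3^4≡81, 3^8≡61, 3^16≡21, 3^32≡41, 3^64≡81, 3^128≡61, 3^256≡21.
280 = 8 + 16 + 256, so 3^280 ≡ 61·21·21 ≡ 1 (mod 100).

01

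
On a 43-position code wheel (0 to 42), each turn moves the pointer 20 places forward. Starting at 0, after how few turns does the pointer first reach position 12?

The inverse of 20 mod 43 is 28 (since 20·28 = 560 ≡ 1).
So x ≡ 28·12 = 336 ≡ 35 (mod 43).
Check: 20·35 = 700 = 16·43 + 12.

35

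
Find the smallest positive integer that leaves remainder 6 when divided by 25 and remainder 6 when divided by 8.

6

x ≡ 6 (mod 8) gives x ∈ {6}.
The first of these with x mod 25 = 6 is 6.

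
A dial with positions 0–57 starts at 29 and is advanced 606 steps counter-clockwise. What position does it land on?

3

606 − 10·58 = 26, so 606 ≡ 26 (mod 58).
(29 − 26) mod 58 = 3.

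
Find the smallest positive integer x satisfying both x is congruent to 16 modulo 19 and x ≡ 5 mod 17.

73

x ≡ 5 (mod 17) gives x ∈ {5, 22, 39, 56, 73}.
The first of these with x mod 19 = 16 is 73.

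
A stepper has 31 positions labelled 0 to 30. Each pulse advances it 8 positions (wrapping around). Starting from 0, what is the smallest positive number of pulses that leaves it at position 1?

4

31 = 3·8 + 7
8 = 1·7 + 1
7 = 7·1 + 0
Back-substituting gives 8·4 ≡ 1 (mod 31).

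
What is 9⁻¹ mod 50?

39

50 = 5·9 + 5
9 = 1·5 + 4
5 = 1·4 + 1
4 = 4·1 + 0
Back-substituting gives 9·39 ≡ 1 (mod 50).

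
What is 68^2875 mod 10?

The units digit of 68^n cycles with period 4: 8, 4, 2, 6, …
2875 leaves remainder 3 on division by 4, so 68^2875 ends in 2.

2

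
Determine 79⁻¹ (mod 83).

79·62 = 4898 = 59·83 + 1, so 79⁻¹ ≡ 62 (mod 83).

62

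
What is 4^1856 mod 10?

6

Powers of 4 mod 10 repeat with period 2: 4, 6.
1856 mod 2 = 0, so the last digit matches 4^2 = 6.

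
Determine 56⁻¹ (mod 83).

43

56·43 = 2408 = 29·83 + 1, so 56⁻¹ ≡ 43 (mod 83).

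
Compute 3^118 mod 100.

By repeated squaring mod 100: 3^1≡3, 3^2≡9, 3^4≡81, 3^8≡61, 3^16≡21, 3^32≡41, 3^64≡81.
Since 118 = 2 + 4 + 16 + 32 + 64 in binary, 3^118 ≡ 9·81·21·41·81 ≡ 89 (mod 100).

89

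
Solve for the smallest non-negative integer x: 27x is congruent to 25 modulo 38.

15

The inverse of 27 mod 38 is 31 (since 27·31 = 837 ≡ 1).
So x ≡ 31·25 = 775 ≡ 15 (mod 38).
Check: 27·15 = 405 = 10·38 + 25.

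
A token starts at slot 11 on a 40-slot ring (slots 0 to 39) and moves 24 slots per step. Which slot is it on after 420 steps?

420·24 = 10080.
10080 mod 40 = 0 (since 252·40 = 10080).
(11 + 0) mod 40 = 11.

11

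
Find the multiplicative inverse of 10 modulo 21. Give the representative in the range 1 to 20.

19

10·19 = 190 = 9·21 + 1, so 10⁻¹ ≡ 19 (mod 21).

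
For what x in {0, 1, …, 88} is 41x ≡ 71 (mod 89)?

56

41⁻¹ ≡ 76 (mod 89) because 41·76 = 3116 = 35·89 + 1.
Multiplying both sides by 76: x ≡ 76·71 = 5396 ≡ 56 (mod 89).
Check: 41·56 = 2296 = 25·89 + 71.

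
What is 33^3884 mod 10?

1

The units digit of 33^n cycles with period 4: 3, 9, 7, 1, …
3884 mod 4 = 0, so the last digit matches 3^4 = 1.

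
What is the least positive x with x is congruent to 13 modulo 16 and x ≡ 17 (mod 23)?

109

x ≡ 13 (mod 16) gives x ∈ {13, 29, 45, 61, 77, 93, 109}.
The first of these with x mod 23 = 17 is 109.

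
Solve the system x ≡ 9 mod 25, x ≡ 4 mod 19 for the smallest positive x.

384

x ≡ 4 (mod 19) gives x ∈ {4, 23, 42, 61, 80, 99, 118, 137, …}.
The first of these with x mod 25 = 9 is 384.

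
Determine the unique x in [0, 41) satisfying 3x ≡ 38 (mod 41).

40

3⁻¹ ≡ 14 (mod 41) because 3·14 = 42 = 1·41 + 1.
So x ≡ 14·38 = 532 ≡ 40 (mod 41).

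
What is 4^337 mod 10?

4

Powers of 4 mod 10 repeat with period 2: 4, 6.
337 leaves remainder 1 on division by 2, so 4^337 ends in 4.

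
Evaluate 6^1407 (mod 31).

30

By repeated squaring mod 31: 6^1≡6, 6^2≡5, 6^4≡25, 6^8≡5, 6^16≡25, 6^32≡5, 6^64≡25, 6^128≡5, 6^256≡25, 6^512≡5, 6^1024≡25.
Since 1407 = 1 + 2 + 4 + 8 + 16 + 32 + 64 + 256 + 1024 in binary, 6^1407 ≡ 6·5·25·5·25·5·25·25·25 ≡ 30 (mod 31).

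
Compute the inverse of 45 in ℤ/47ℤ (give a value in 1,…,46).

23

45·23 = 1035 = 22·47 + 1, so 45⁻¹ ≡ 23 (mod 47).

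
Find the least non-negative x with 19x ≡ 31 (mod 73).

17

19⁻¹ ≡ 50 (mod 73) because 19·50 = 950 = 13·73 + 1.
So x ≡ 50·31 = 1550 ≡ 17 (mod 73).
Check: 19·17 = 323 = 4·73 + 31.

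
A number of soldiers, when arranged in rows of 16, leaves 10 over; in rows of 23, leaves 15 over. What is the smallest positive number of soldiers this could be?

x ≡ 10 (mod 16) gives x ∈ {10, 26, 42, 58, 74, 90, 106, 122, …}.
The first of these with x mod 23 = 15 is 314.

314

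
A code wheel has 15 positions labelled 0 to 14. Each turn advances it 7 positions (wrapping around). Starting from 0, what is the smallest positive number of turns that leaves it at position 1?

13

15 = 2·7 + 1
7 = 7·1 + 0
Back-substituting gives 7·13 ≡ 1 (mod 15).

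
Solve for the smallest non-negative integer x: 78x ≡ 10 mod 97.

78⁻¹ ≡ 51 (mod 97) because 78·51 = 3978 = 41·97 + 1.
Multiplying both sides by 51: x ≡ 51·10 = 510 ≡ 25 (mod 97).
Check: 78·25 = 1950 = 20·97 + 10.

25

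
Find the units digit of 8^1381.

8

Powers of 8 mod 10 repeat with period 4: 8, 4, 2, 6.
1381 mod 4 = 1, so the last digit matches 8^1 = 8.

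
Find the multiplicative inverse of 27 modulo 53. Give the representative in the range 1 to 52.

27·2 = 54 = 1·53 + 1, so 27⁻¹ ≡ 2 (mod 53).

2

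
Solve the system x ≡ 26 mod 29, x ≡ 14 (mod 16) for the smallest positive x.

142

x ≡ 14 (mod 16) gives x ∈ {14, 30, 46, 62, 78, 94, 110, 126, …}.
The first of these with x mod 29 = 26 is 142.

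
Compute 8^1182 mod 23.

16

By repeated squaring mod 23: 8^1≡8, 8^2≡18, 8^4≡2, 8^8≡4, 8^16≡16, 8^32≡3, 8^64≡9, 8^128≡12, 8^256≡6, 8^512≡13, 8^1024≡8.
Since 1182 = 2 + 4 + 8 + 16 + 128 + 1024 in binary, 8^1182 ≡ 18·2·4·16·12·8 ≡ 16 (mod 23).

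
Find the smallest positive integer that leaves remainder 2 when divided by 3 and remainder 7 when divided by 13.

Since 13·1 ≡ 1 (mod 3), take x = 7 + 13·((2−7)·1 mod 3) = 7 + 13·1 = 20.
Check: 20 mod 3 = 2, 20 mod 13 = 7.

20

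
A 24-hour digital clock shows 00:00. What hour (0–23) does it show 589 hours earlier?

11

589 − 24·24 = 13, so 589 ≡ 13 (mod 24).
(0 − 13) mod 24 = 11.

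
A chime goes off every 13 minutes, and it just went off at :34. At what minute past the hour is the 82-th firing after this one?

20

82·13 = 1066.
Dividing 1066 by 60 gives quotient 17 and remainder 46.
(34 + 46) mod 60 = 20.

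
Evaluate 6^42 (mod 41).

36

Successive squares of 6 mod 41: 6^1≡6, 6^2≡36, 6^4≡25, 6^8≡10, 6^16≡18, 6^32≡37.
42 = 2 + 8 + 32, so 6^42 ≡ 36·10·37 ≡ 36 (mod 41).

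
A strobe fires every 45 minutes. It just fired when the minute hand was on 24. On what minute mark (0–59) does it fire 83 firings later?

83·45 = 3735.
3735 = 62·60 + 15, so 3735 mod 60 = 15.
(24 + 15) mod 60 = 39.

39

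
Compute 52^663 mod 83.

46

By repeated squaring mod 83: 52^1≡52, 52^2≡48, 52^4≡63, 52^8≡68, 52^16≡59, 52^32≡78, 52^64≡25, 52^128≡44, 52^256≡27, 52^512≡65.
663 = 1 + 2 + 4 + 16 + 128 + 512, so 52^663 ≡ 52·48·63·59·44·65 ≡ 46 (mod 83).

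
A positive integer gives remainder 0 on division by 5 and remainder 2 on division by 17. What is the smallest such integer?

70

x ≡ 0 (mod 5) gives x ∈ {0, 5, 10, 15, 20, 25, 30, 35, …}.
The first of these with x mod 17 = 2 is 70.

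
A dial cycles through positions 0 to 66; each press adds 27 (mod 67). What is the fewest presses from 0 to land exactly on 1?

5

27·5 = 135 = 2·67 + 1, so 27⁻¹ ≡ 5 (mod 67).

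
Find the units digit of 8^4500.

6

Last digits of 8^n: 8, 4, 2, 6 (period 4).
4500 leaves remainder 0 on division by 4, so 8^4500 ends in 6.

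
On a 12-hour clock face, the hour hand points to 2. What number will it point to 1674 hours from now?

1674 − 139·12 = 6, so 1674 ≡ 6 (mod 12).
2 + 6 → 8 on a 12-hour dial.

8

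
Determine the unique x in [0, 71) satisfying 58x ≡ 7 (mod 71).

65

The inverse of 58 mod 71 is 60 (since 58·60 = 3480 ≡ 1).
Multiplying both sides by 60: x ≡ 60·7 = 420 ≡ 65 (mod 71).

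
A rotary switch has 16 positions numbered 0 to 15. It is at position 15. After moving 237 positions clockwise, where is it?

12

237 = 14·16 + 13, so 237 mod 16 = 13.
(15 + 13) mod 16 = 12.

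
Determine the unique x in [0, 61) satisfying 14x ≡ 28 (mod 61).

The inverse of 14 mod 61 is 48 (since 14·48 = 672 ≡ 1).
So x ≡ 48·28 = 1344 ≡ 2 (mod 61).

2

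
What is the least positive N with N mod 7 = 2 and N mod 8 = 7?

x ≡ 2 (mod 7) gives x ∈ {2, 9, 16, 23}.
The first of these with x mod 8 = 7 is 23.

23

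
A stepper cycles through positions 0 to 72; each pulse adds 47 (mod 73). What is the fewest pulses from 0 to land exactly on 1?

14

73 = 1·47 + 26
47 = 1·26 + 21
26 = 1·21 + 5
21 = 4·5 + 1
5 = 5·1 + 0
Back-substituting gives 47·14 ≡ 1 (mod 73).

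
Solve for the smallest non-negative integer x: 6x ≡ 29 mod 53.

49

The inverse of 6 mod 53 is 9 (since 6·9 = 54 ≡ 1).
So x ≡ 9·29 = 261 ≡ 49 (mod 53).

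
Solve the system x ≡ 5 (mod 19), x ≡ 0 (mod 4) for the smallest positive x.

Since 4·5 ≡ 1 (mod 19), take x = 0 + 4·((5−0)·5 mod 19) = 0 + 4·6 = 24.
Check: 24 mod 19 = 5, 24 mod 4 = 0.

24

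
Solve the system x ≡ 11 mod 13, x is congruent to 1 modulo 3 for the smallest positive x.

Since 3·9 ≡ 1 (mod 13), take x = 1 + 3·((11−1)·9 mod 13) = 1 + 3·12 = 37.
Check: 37 mod 13 = 11, 37 mod 3 = 1.

37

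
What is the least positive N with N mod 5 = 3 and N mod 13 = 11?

63

Since 13·2 ≡ 1 (mod 5), take x = 11 + 13·((3−11)·2 mod 5) = 11 + 13·4 = 63.
Check: 63 mod 5 = 3, 63 mod 13 = 11.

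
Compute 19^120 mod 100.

1

Square-and-reduce mod 100: 19^1≡19, 19^2≡61, 19^4≡21, 19^8≡41, 19^16≡81, 19^32≡61, 19^64≡21.
120 = 8 + 16 + 32 + 64, so 19^120 ≡ 41·81·61·21 ≡ 1 (mod 100).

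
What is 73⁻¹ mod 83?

73·58 = 4234 = 51·83 + 1, so 73⁻¹ ≡ 58 (mod 83).

58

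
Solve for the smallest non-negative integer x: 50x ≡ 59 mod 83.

46

50⁻¹ ≡ 5 (mod 83) because 50·5 = 250 = 3·83 + 1.
So x ≡ 5·59 = 295 ≡ 46 (mod 83).
Check: 50·46 = 2300 = 27·83 + 59.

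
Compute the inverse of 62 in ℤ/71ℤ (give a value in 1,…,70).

63

62·63 = 3906 = 55·71 + 1, so 62⁻¹ ≡ 63 (mod 71).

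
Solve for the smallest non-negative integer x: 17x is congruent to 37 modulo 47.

16

The inverse of 17 mod 47 is 36 (since 17·36 = 612 ≡ 1).
So x ≡ 36·37 = 1332 ≡ 16 (mod 47).
Check: 17·16 = 272 = 5·47 + 37.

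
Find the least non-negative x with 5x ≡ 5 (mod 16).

1

5⁻¹ ≡ 13 (mod 16) because 5·13 = 65 = 4·16 + 1.
Multiplying both sides by 13: x ≡ 13·5 = 65 ≡ 1 (mod 16).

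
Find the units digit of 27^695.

Last digits of 7^n: 7, 9, 3, 1 (period 4).
695 mod 4 = 3, so the last digit matches 7^3 = 3.

3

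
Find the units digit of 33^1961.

3

Last digits of 3^n: 3, 9, 7, 1 (period 4).
1961 mod 4 = 1, so the last digit matches 3^1 = 3.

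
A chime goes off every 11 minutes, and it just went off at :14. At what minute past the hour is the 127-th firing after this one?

127·11 = 1397.
1397 = 23·60 + 17, so 1397 mod 60 = 17.
(14 + 17) mod 60 = 31.

31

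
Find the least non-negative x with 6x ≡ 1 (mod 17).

The inverse of 6 mod 17 is 3 (since 6·3 = 18 ≡ 1).
Multiplying both sides by 3: x ≡ 3·1 = 3 ≡ 3 (mod 17).

3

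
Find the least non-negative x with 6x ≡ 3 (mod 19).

10

The inverse of 6 mod 19 is 16 (since 6·16 = 96 ≡ 1).
Multiplying both sides by 16: x ≡ 16·3 = 48 ≡ 10 (mod 19).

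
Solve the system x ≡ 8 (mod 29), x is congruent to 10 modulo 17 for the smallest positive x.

95

x ≡ 10 (mod 17) gives x ∈ {10, 27, 44, 61, 78, 95}.
The first of these with x mod 29 = 8 is 95.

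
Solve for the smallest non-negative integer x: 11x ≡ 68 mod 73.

46

The inverse of 11 mod 73 is 20 (since 11·20 = 220 ≡ 1).
Multiplying both sides by 20: x ≡ 20·68 = 1360 ≡ 46 (mod 73).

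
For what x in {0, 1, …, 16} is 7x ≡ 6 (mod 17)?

13

The inverse of 7 mod 17 is 5 (since 7·5 = 35 ≡ 1).
Multiplying both sides by 5: x ≡ 5·6 = 30 ≡ 13 (mod 17).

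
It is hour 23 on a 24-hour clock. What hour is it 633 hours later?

633 = 26·24 + 9, so 633 mod 24 = 9.
(23 + 9) mod 24 = 8.

8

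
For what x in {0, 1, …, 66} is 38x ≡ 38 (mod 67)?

1

The inverse of 38 mod 67 is 30 (since 38·30 = 1140 ≡ 1).
Multiplying both sides by 30: x ≡ 30·38 = 1140 ≡ 1 (mod 67).
Check: 38·1 = 38 = 0·67 + 38.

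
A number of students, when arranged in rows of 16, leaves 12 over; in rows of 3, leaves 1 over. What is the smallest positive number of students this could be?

x ≡ 1 (mod 3) gives x ∈ {1, 4, 7, 10, 13, 16, 19, 22, …}.
The first of these with x mod 16 = 12 is 28.

28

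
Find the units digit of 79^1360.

Powers of 9 mod 10 repeat with period 2: 9, 1.
1360 mod 2 = 0, so the last digit matches 9^2 = 1.

1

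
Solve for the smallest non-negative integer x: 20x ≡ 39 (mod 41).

20⁻¹ ≡ 39 (mod 41) because 20·39 = 780 = 19·41 + 1.
Multiplying both sides by 39: x ≡ 39·39 = 1521 ≡ 4 (mod 41).

4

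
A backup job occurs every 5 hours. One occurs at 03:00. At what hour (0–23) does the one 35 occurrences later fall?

10

35·5 = 175.
175 − 7·24 = 7, so 175 ≡ 7 (mod 24).
(3 + 7) mod 24 = 10.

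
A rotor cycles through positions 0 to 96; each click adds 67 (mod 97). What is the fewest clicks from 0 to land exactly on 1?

42

97 = 1·67 + 30
67 = 2·30 + 7
30 = 4·7 + 2
7 = 3·2 + 1
2 = 2·1 + 0
Back-substituting gives 67·42 ≡ 1 (mod 97).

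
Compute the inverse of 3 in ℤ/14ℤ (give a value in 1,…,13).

5

14 = 4·3 + 2
3 = 1·2 + 1
2 = 2·1 + 0
Back-substituting gives 3·5 ≡ 1 (mod 14).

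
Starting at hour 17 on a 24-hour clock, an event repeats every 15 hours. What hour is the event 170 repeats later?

170·15 = 2550.
2550 − 106·24 = 6, so 2550 ≡ 6 (mod 24).
(17 + 6) mod 24 = 23.

23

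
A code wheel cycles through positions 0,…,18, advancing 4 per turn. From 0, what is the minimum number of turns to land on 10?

The inverse of 4 mod 19 is 5 (since 4·5 = 20 ≡ 1).
So x ≡ 5·10 = 50 ≡ 12 (mod 19).

12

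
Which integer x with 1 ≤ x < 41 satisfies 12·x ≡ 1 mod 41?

24

12·24 = 288 = 7·41 + 1, so 12⁻¹ ≡ 24 (mod 41).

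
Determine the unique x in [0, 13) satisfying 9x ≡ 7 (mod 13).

8

The inverse of 9 mod 13 is 3 (since 9·3 = 27 ≡ 1).
Multiplying both sides by 3: x ≡ 3·7 = 21 ≡ 8 (mod 13).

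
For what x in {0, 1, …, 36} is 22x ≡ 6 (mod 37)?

The inverse of 22 mod 37 is 32 (since 22·32 = 704 ≡ 1).
Multiplying both sides by 32: x ≡ 32·6 = 192 ≡ 7 (mod 37).
Check: 22·7 = 154 = 4·37 + 6.

7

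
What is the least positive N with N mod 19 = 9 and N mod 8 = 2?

66

x ≡ 2 (mod 8) gives x ∈ {2, 10, 18, 26, 34, 42, 50, 58, …}.
The first of these with x mod 19 = 9 is 66.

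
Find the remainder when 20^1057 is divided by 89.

By repeated squaring mod 89: 20^1≡20, 20^2≡44, 20^4≡67, 20^8≡39, 20^16≡8, 20^32≡64, 20^64≡2, 20^128≡4, 20^256≡16, 20^512≡78, 20^1024≡32.
1057 = 1 + 32 + 1024, so 20^1057 ≡ 20·64·32 ≡ 20 (mod 89).

20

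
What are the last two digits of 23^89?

63

By repeated squaring mod 100: 23^1≡23, 23^2≡29, 23^4≡41, 23^8≡81, 23^16≡61, 23^32≡21, 23^64≡41.
Since 89 = 1 + 8 + 16 + 64 in binary, 23^89 ≡ 23·81·61·41 ≡ 63 (mod 100).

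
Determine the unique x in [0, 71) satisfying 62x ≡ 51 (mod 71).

18

The inverse of 62 mod 71 is 63 (since 62·63 = 3906 ≡ 1).
So x ≡ 63·51 = 3213 ≡ 18 (mod 71).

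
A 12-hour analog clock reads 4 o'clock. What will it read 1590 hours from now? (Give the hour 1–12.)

1590 mod 12 = 6 (since 132·12 = 1584).
4 + 6 → 10 on a 12-hour dial.

10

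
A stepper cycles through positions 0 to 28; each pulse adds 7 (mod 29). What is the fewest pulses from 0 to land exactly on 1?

25

29 = 4·7 + 1
7 = 7·1 + 0
Back-substituting gives 7·25 ≡ 1 (mod 29).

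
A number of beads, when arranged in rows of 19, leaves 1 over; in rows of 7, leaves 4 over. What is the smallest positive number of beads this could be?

39

Since 7·11 ≡ 1 (mod 19), take x = 4 + 7·((1−4)·11 mod 19) = 4 + 7·5 = 39.
Check: 39 mod 19 = 1, 39 mod 7 = 4.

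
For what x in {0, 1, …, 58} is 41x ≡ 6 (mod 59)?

The inverse of 41 mod 59 is 36 (since 41·36 = 1476 ≡ 1).
Multiplying both sides by 36: x ≡ 36·6 = 216 ≡ 39 (mod 59).

39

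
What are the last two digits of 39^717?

79

By repeated squaring mod 100: 39^1≡39, 39^2≡21, 39^4≡41, 39^8≡81, 39^16≡61, 39^32≡21, 39^64≡41, 39^128≡81, 39^256≡61, 39^512≡21.
Since 717 = 1 + 4 + 8 + 64 + 128 + 512 in binary, 39^717 ≡ 39·41·81·41·81·21 ≡ 79 (mod 100).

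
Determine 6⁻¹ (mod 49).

41

6·41 = 246 = 5·49 + 1, so 6⁻¹ ≡ 41 (mod 49).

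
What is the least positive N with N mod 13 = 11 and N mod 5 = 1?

11

x ≡ 1 (mod 5) gives x ∈ {1, 6, 11}.
The first of these with x mod 13 = 11 is 11.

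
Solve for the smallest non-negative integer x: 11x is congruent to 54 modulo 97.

49

The inverse of 11 mod 97 is 53 (since 11·53 = 583 ≡ 1).
Multiplying both sides by 53: x ≡ 53·54 = 2862 ≡ 49 (mod 97).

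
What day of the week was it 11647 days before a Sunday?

Dividing 11647 by 7 gives quotient 1663 and remainder 6.
Sunday − 6 days → Monday.

Monday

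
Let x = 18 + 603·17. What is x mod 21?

0

603·17 = 10251.
10251 mod 21 = 3 (since 488·21 = 10248).
(18 + 3) mod 21 = 0.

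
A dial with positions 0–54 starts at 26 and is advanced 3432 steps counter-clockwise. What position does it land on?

4

Dividing 3432 by 55 gives quotient 62 and remainder 22.
(26 − 22) mod 55 = 4.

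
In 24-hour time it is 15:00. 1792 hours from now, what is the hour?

1792 − 74·24 = 16, so 1792 ≡ 16 (mod 24).
(15 + 16) mod 24 = 7.

7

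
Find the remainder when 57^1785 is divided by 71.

1

Successive squares of 57 mod 71: 57^1≡57, 57^2≡54, 57^4≡5, 57^8≡25, 57^16≡57, 57^32≡54, 57^64≡5, 57^128≡25, 57^256≡57, 57^512≡54, 57^1024≡5.
Since 1785 = 1 + 8 + 16 + 32 + 64 + 128 + 512 + 1024 in binary, 57^1785 ≡ 57·25·57·54·5·25·54·5 ≡ 1 (mod 71).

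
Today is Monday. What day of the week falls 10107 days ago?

Tuesday

10107 − 1443·7 = 6, so 10107 ≡ 6 (mod 7).
Monday − 6 days → Tuesday.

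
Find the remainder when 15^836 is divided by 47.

Square-and-reduce mod 47: 15^1≡15, 15^2≡37, 15^4≡6, 15^8≡36, 15^16≡27, 15^32≡24, 15^64≡12, 15^128≡3, 15^256≡9, 15^512≡34.
Since 836 = 4 + 64 + 256 + 512 in binary, 15^836 ≡ 6·12·9·34 ≡ 36 (mod 47).

36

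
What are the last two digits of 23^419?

87

Successive squares of 23 mod 100: 23^1≡23, 23^2≡29, 23^4≡41, 23^8≡81, 23^16≡61, 23^32≡21, 23^64≡41, 23^128≡81, 23^256≡61.
Since 419 = 1 + 2 + 32 + 128 + 256 in binary, 23^419 ≡ 23·29·21·81·61 ≡ 87 (mod 100).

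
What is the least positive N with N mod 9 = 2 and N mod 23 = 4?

119

Since 23·2 ≡ 1 (mod 9), take x = 4 + 23·((2−4)·2 mod 9) = 4 + 23·5 = 119.
Check: 119 mod 9 = 2, 119 mod 23 = 4.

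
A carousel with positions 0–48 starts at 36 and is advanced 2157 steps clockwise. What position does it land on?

37

Dividing 2157 by 49 gives quotient 44 and remainder 1.
(36 + 1) mod 49 = 37.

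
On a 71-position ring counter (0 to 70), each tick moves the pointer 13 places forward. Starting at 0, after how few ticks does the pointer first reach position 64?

13⁻¹ ≡ 11 (mod 71) because 13·11 = 143 = 2·71 + 1.
Multiplying both sides by 11: x ≡ 11·64 = 704 ≡ 65 (mod 71).
Check: 13·65 = 845 = 11·71 + 64.

65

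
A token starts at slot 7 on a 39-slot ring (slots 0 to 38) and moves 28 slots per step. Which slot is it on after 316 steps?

316·28 = 8848.
Dividing 8848 by 39 gives quotient 226 and remainder 34.
(7 + 34) mod 39 = 2.

2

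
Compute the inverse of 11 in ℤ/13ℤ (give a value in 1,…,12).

6

13 = 1·11 + 2
11 = 5·2 + 1
2 = 2·1 + 0
Back-substituting gives 11·6 ≡ 1 (mod 13).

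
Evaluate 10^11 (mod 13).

By repeated squaring mod 13: 10^1≡10, 10^2≡9, 10^4≡3, 10^8≡9.
Since 11 = 1 + 2 + 8 in binary, 10^11 ≡ 10·9·9 ≡ 4 (mod 13).

4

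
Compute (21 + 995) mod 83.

995 − 11·83 = 82, so 995 ≡ 82 (mod 83).
(21 + 82) mod 83 = 20.

20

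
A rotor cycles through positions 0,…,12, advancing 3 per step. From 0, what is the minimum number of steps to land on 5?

3⁻¹ ≡ 9 (mod 13) because 3·9 = 27 = 2·13 + 1.
So x ≡ 9·5 = 45 ≡ 6 (mod 13).

6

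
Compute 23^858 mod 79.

1

Square-and-reduce mod 79: 23^1≡23, 23^2≡55, 23^4≡23, 23^8≡55, 23^16≡23, 23^32≡55, 23^64≡23, 23^128≡55, 23^256≡23, 23^512≡55.
Since 858 = 2 + 8 + 16 + 64 + 256 + 512 in binary, 23^858 ≡ 55·55·23·23·23·55 ≡ 1 (mod 79).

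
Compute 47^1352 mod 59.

20

By repeated squaring mod 59: 47^1≡47, 47^2≡26, 47^4≡27, 47^8≡21, 47^16≡28, 47^32≡17, 47^64≡53, 47^128≡36, 47^256≡57, 47^512≡4, 47^1024≡16.
Since 1352 = 8 + 64 + 256 + 1024 in binary, 47^1352 ≡ 21·53·57·16 ≡ 20 (mod 59).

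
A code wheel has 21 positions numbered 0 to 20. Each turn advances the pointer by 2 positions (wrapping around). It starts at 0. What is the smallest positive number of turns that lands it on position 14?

7

2⁻¹ ≡ 11 (mod 21) because 2·11 = 22 = 1·21 + 1.
Multiplying both sides by 11: x ≡ 11·14 = 154 ≡ 7 (mod 21).
Check: 2·7 = 14 = 0·21 + 14.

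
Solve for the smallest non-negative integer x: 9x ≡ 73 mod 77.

The inverse of 9 mod 77 is 60 (since 9·60 = 540 ≡ 1).
Multiplying both sides by 60: x ≡ 60·73 = 4380 ≡ 68 (mod 77).

68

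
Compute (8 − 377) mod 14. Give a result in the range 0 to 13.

9

377 mod 14 = 13 (since 26·14 = 364).
(8 − 13) mod 14 = 9.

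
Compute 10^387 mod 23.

Successive squares of 10 mod 23: 10^1≡10, 10^2≡8, 10^4≡18, 10^8≡2, 10^16≡4, 10^32≡16, 10^64≡3, 10^128≡9, 10^256≡12.
Since 387 = 1 + 2 + 128 + 256 in binary, 10^387 ≡ 10·8·9·12 ≡ 15 (mod 23).

15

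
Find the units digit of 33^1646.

9

The units digit of 33^n cycles with period 4: 3, 9, 7, 1, …
1646 leaves remainder 2 on division by 4, so 33^1646 ends in 9.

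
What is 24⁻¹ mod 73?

73 = 3·24 + 1
24 = 24·1 + 0
Back-substituting gives 24·70 ≡ 1 (mod 73).

70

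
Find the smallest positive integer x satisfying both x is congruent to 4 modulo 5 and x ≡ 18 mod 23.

Since 23·2 ≡ 1 (mod 5), take x = 18 + 23·((4−18)·2 mod 5) = 18 + 23·2 = 64.
Check: 64 mod 5 = 4, 64 mod 23 = 18.

64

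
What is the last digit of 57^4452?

The units digit of 57^n cycles with period 4: 7, 9, 3, 1, …
4452 leaves remainder 0 on division by 4, so 57^4452 ends in 1.

1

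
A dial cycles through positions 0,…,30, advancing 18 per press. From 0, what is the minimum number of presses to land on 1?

18⁻¹ ≡ 19 (mod 31) because 18·19 = 342 = 11·31 + 1.
Multiplying both sides by 19: x ≡ 19·1 = 19 ≡ 19 (mod 31).
Check: 18·19 = 342 = 11·31 + 1.

19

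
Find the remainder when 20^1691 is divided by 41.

Successive squares of 20 mod 41: 20^1≡20, 20^2≡31, 20^4≡18, 20^8≡37, 20^16≡16, 20^32≡10, 20^64≡18, 20^128≡37, 20^256≡16, 20^512≡10, 20^1024≡18.
1691 = 1 + 2 + 8 + 16 + 128 + 512 + 1024, so 20^1691 ≡ 20·31·37·16·37·10·18 ≡ 21 (mod 41).

21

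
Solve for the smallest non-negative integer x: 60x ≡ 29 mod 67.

15

The inverse of 60 mod 67 is 19 (since 60·19 = 1140 ≡ 1).
Multiplying both sides by 19: x ≡ 19·29 = 551 ≡ 15 (mod 67).
Check: 60·15 = 900 = 13·67 + 29.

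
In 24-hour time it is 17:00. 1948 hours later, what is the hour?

1948 mod 24 = 4 (since 81·24 = 1944).
(17 + 4) mod 24 = 21.

21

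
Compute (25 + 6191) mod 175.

Dividing 6191 by 175 gives quotient 35 and remainder 66.
(25 + 66) mod 175 = 91.

91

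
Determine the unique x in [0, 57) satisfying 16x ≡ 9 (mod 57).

The inverse of 16 mod 57 is 25 (since 16·25 = 400 ≡ 1).
Multiplying both sides by 25: x ≡ 25·9 = 225 ≡ 54 (mod 57).
Check: 16·54 = 864 = 15·57 + 9.

54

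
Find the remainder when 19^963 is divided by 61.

Square-and-reduce mod 61: 19^1≡19, 19^2≡56, 19^4≡25, 19^8≡15, 19^16≡42, 19^32≡56, 19^64≡25, 19^128≡15, 19^256≡42, 19^512≡56.
Since 963 = 1 + 2 + 64 + 128 + 256 + 512 in binary, 19^963 ≡ 19·56·25·15·42·56 ≡ 27 (mod 61).

27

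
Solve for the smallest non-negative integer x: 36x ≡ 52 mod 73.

36⁻¹ ≡ 71 (mod 73) because 36·71 = 2556 = 35·73 + 1.
So x ≡ 71·52 = 3692 ≡ 42 (mod 73).
Check: 36·42 = 1512 = 20·73 + 52.

42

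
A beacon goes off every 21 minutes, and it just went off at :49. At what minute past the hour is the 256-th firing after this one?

256·21 = 5376.
5376 − 89·60 = 36, so 5376 ≡ 36 (mod 60).
(49 + 36) mod 60 = 25.

25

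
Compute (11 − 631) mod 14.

10

Dividing 631 by 14 gives quotient 45 and remainder 1.
(11 − 1) mod 14 = 10.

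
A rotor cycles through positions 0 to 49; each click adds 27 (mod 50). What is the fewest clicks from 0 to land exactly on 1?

13

27·13 = 351 = 7·50 + 1, so 27⁻¹ ≡ 13 (mod 50).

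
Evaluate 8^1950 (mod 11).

1

Square-and-reduce mod 11: 8^1≡8, 8^2≡9, 8^4≡4, 8^8≡5, 8^16≡3, 8^32≡9, 8^64≡4, 8^128≡5, 8^256≡3, 8^512≡9, 8^1024≡4.
1950 = 2 + 4 + 8 + 16 + 128 + 256 + 512 + 1024, so 8^1950 ≡ 9·4·5·3·5·3·9·4 ≡ 1 (mod 11).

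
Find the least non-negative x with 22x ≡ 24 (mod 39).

The inverse of 22 mod 39 is 16 (since 22·16 = 352 ≡ 1).
Multiplying both sides by 16: x ≡ 16·24 = 384 ≡ 33 (mod 39).
Check: 22·33 = 726 = 18·39 + 24.

33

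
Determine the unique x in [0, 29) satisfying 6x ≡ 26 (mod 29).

14

6⁻¹ ≡ 5 (mod 29) because 6·5 = 30 = 1·29 + 1.
Multiplying both sides by 5: x ≡ 5·26 = 130 ≡ 14 (mod 29).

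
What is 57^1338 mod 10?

Powers of 7 mod 10 repeat with period 4: 7, 9, 3, 1.
1338 mod 4 = 2, so the last digit matches 7^2 = 9.

9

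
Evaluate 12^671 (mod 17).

Square-and-reduce mod 17: 12^1≡12, 12^2≡8, 12^4≡13, 12^8≡16, 12^16≡1, 12^32≡1, 12^64≡1, 12^128≡1, 12^256≡1, 12^512≡1.
671 = 1 + 2 + 4 + 8 + 16 + 128 + 512, so 12^671 ≡ 12·8·13·16·1·1·1 ≡ 10 (mod 17).

10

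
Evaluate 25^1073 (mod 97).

2

Successive squares of 25 mod 97: 25^1≡25, 25^2≡43, 25^4≡6, 25^8≡36, 25^16≡35, 25^32≡61, 25^64≡35, 25^128≡61, 25^256≡35, 25^512≡61, 25^1024≡35.
Since 1073 = 1 + 16 + 32 + 1024 in binary, 25^1073 ≡ 25·35·61·35 ≡ 2 (mod 97).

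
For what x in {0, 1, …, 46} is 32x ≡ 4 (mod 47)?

The inverse of 32 mod 47 is 25 (since 32·25 = 800 ≡ 1).
So x ≡ 25·4 = 100 ≡ 6 (mod 47).

6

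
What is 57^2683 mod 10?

3

The units digit of 57^n cycles with period 4: 7, 9, 3, 1, …
2683 leaves remainder 3 on division by 4, so 57^2683 ends in 3.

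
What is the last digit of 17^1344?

Powers of 7 mod 10 repeat with period 4: 7, 9, 3, 1.
1344 mod 4 = 0, so the last digit matches 7^4 = 1.

1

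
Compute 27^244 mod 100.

Square-and-reduce mod 100: 27^1≡27, 27^2≡29, 27^4≡41, 27^8≡81, 27^16≡61, 27^32≡21, 27^64≡41, 27^128≡81.
Since 244 = 4 + 16 + 32 + 64 + 128 in binary, 27^244 ≡ 41·61·21·41·81 ≡ 41 (mod 100).

41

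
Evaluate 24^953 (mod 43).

Successive squares of 24 mod 43: 24^1≡24, 24^2≡17, 24^4≡31, 24^8≡15, 24^16≡10, 24^32≡14, 24^64≡24, 24^128≡17, 24^256≡31, 24^512≡15.
Since 953 = 1 + 8 + 16 + 32 + 128 + 256 + 512 in binary, 24^953 ≡ 24·15·10·14·17·31·15 ≡ 15 (mod 43).

15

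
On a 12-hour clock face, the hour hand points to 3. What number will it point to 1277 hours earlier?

10

1277 = 106·12 + 5, so 1277 mod 12 = 5.
3 − 5 → 10 on a 12-hour dial.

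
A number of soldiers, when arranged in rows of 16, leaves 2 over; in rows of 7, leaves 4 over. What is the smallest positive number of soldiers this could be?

18

Since 7·7 ≡ 1 (mod 16), take x = 4 + 7·((2−4)·7 mod 16) = 4 + 7·2 = 18.
Check: 18 mod 16 = 2, 18 mod 7 = 4.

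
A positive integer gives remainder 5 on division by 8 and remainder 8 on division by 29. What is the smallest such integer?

x ≡ 5 (mod 8) gives x ∈ {5, 13, 21, 29, 37}.
The first of these with x mod 29 = 8 is 37.

37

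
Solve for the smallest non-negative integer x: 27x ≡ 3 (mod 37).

The inverse of 27 mod 37 is 11 (since 27·11 = 297 ≡ 1).
So x ≡ 11·3 = 33 ≡ 33 (mod 37).

33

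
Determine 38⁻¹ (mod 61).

53

61 = 1·38 + 23
38 = 1·23 + 15
23 = 1·15 + 8
15 = 1·8 + 7
8 = 1·7 + 1
7 = 7·1 + 0
Back-substituting gives 38·53 ≡ 1 (mod 61).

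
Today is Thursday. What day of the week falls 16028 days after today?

Tuesday

16028 − 2289·7 = 5, so 16028 ≡ 5 (mod 7).
Thursday + 5 days → Tuesday.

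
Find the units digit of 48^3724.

6

Last digits of 8^n: 8, 4, 2, 6 (period 4).
3724 leaves remainder 0 on division by 4, so 48^3724 ends in 6.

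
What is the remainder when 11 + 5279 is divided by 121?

5279 = 43·121 + 76, so 5279 mod 121 = 76.
(11 + 76) mod 121 = 87.

87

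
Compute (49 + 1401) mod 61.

47

1401 mod 61 = 59 (since 22·61 = 1342).
(49 + 59) mod 61 = 47.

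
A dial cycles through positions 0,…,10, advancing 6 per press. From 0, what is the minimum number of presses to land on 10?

6⁻¹ ≡ 2 (mod 11) because 6·2 = 12 = 1·11 + 1.
So x ≡ 2·10 = 20 ≡ 9 (mod 11).
Check: 6·9 = 54 = 4·11 + 10.

9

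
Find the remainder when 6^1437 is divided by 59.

Square-and-reduce mod 59: 6^1≡6, 6^2≡36, 6^4≡57, 6^8≡4, 6^16≡16, 6^32≡20, 6^64≡46, 6^128≡51, 6^256≡5, 6^512≡25, 6^1024≡35.
Since 1437 = 1 + 4 + 8 + 16 + 128 + 256 + 1024 in binary, 6^1437 ≡ 6·57·4·16·51·5·35 ≡ 43 (mod 59).

43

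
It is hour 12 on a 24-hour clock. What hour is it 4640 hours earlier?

4640 − 193·24 = 8, so 4640 ≡ 8 (mod 24).
(12 − 8) mod 24 = 4.

4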